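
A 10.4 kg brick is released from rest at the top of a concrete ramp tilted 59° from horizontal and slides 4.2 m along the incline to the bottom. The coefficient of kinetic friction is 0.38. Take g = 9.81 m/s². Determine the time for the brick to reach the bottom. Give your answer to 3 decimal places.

1.138 s

The weight component along the incline is mg sin 59° = 87.452 N and the normal force is N = mg cos 59° = 52.546 N.
Friction up the slope is f = μN = 0.38 × 52.546 = 19.967 N, so the net downslope force is 87.452 − 19.967 = 67.485 N and a = 67.485 / 10.4 = 6.4889 m/s².
Starting from rest, L = ½at², so t = √(2L/a) = √(2 × 4.2 / 6.4889) = 1.1378 s.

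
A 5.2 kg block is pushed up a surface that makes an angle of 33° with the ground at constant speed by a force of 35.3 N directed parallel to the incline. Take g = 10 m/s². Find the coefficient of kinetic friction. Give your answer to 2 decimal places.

At constant speed ΣF = 0 along the incline. The applied 35.3 N acts up the slope; the weight component mg sin 33° = 28.321 N and kinetic friction μN both act down the slope.
So 35.3 = 28.321 + μ × 43.611, giving μ = (35.3 − 28.321) / 43.611 = 0.1600.

0.16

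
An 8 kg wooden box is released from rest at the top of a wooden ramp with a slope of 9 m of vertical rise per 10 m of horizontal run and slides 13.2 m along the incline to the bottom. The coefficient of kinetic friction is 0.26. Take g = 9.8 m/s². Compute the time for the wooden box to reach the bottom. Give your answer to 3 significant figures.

2.38 s

The weight component along the incline is mg sin 41.99° = 52.447 N and the normal force is N = mg cos 41.99° = 58.274 N.
Friction up the slope is f = μN = 0.26 × 58.274 = 15.151 N, so the net downslope force is 52.447 − 15.151 = 37.296 N and a = 37.296 / 8 = 4.6620 m/s².
Starting from rest, L = ½at², so t = √(2L/a) = √(2 × 13.2 / 4.6620) = 2.3797 s.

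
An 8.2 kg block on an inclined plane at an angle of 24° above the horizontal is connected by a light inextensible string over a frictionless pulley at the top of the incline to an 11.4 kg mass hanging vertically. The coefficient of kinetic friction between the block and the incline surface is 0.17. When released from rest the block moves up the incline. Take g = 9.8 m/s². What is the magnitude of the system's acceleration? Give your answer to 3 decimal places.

For the block on the incline: the weight component along the slope is m₁g sin 24° = 8.2 × 9.8 × 0.4067 = 32.682 N and the normal force is N = m₁g cos 24° = 73.413 N.
Kinetic friction opposes the block's motion up the incline: f = μN = 0.17 × 73.413 = 12.480 N acting down the slope.
Newton's second law for the block (up-slope positive): T − 32.682 − 12.480 = 8.2 a. For the hanging mass (downward positive): 11.4 × 9.8 − T = 11.4 a.
Adding the two equations eliminates T: 66.558 = 19.6 a, so a = 3.3958 m/s².

3.396 m/s²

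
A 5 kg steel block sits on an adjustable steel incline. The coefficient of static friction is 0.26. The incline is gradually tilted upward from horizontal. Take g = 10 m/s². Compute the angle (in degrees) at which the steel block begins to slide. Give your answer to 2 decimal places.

At the threshold of sliding, static friction is at its maximum μ_s N and exactly balances the weight component along the incline: mg sin θ = μ_s mg cos θ.
Hence tan θ = μ_s = 0.26, so θ = arctan(0.26) = 14.5742°.

14.57°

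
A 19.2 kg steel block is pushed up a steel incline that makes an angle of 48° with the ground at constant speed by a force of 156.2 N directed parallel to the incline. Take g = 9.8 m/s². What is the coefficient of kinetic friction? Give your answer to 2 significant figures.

At constant speed ΣF = 0 along the incline. The applied 156.2 N acts up the slope; the weight component mg sin 48° = 139.830 N and kinetic friction μN both act down the slope.
So 156.2 = 139.830 + μ × 125.904, giving μ = (156.2 − 139.830) / 125.904 = 0.1300.

0.13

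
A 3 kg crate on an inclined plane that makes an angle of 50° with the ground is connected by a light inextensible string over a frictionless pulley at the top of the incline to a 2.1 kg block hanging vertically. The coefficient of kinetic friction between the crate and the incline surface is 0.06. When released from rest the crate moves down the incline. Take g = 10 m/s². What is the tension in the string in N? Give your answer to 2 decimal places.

For the crate on the incline: the weight component along the slope is m₁g sin 50° = 3 × 10 × 0.7660 = 22.980 N and the normal force is N = m₁g cos 50° = 19.284 N.
Kinetic friction opposes the crate's motion down the incline: f = μN = 0.06 × 19.284 = 1.157 N acting up the slope.
Newton's second law for the crate (down-slope positive): 22.980 − 1.157 − T = 3 a. For the hanging block (upward positive): T − 2.1 × 10 = 2.1 a.
Adding the two equations eliminates T: 0.823 = 5.1 a, so a = 0.1614 m/s².
Then from the hanging block's equation, T = 2.1 × (10 + 0.1614) = 21.339 N.

21.34 N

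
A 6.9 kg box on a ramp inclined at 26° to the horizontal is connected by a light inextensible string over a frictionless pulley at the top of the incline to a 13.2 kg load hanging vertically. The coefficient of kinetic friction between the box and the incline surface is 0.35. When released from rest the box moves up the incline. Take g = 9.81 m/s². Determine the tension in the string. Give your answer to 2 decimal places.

For the box on the incline: the weight component along the slope is m₁g sin 26° = 6.9 × 9.81 × 0.4384 = 29.675 N and the normal force is N = m₁g cos 26° = 60.838 N.
Kinetic friction opposes the box's motion up the incline: f = μN = 0.35 × 60.838 = 21.293 N acting down the slope.
Newton's second law for the box (up-slope positive): T − 29.675 − 21.293 = 6.9 a. For the hanging load (downward positive): 13.2 × 9.81 − T = 13.2 a.
Adding the two equations eliminates T: 78.524 = 20.1 a, so a = 3.9067 m/s².
Then from the hanging load's equation, T = 13.2 × (9.81 − 3.9067) = 77.924 N.

77.92 N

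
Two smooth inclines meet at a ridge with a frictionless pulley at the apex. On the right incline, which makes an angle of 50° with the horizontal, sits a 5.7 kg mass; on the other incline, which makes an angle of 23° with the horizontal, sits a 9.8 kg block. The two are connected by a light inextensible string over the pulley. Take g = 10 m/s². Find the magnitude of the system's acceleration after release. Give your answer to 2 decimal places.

0.35 m/s²

Resolve each weight along its own incline: the 5.7 kg mass has component 5.7 × 10 × sin 50° = 43.665 N down its slope, and the 9.8 kg mass has 9.8 × 10 × sin 23° = 38.292 N down its slope.
The 5.7 kg side's 43.665 N exceeds the other side's 38.292 N, so that mass slides down and the 9.8 kg mass slides up. Taking that direction as positive, Newton's second law for the whole system gives 43.665 − 38.292 = (5.7 + 9.8) a, so a = 5.373 / 15.5 = 0.3466 m/s².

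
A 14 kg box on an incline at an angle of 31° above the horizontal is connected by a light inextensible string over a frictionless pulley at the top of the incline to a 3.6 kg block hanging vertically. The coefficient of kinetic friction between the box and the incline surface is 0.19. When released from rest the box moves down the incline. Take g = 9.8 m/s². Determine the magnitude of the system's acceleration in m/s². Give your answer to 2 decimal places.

For the box on the incline: the weight component along the slope is m₁g sin 31° = 14 × 9.8 × 0.5150 = 70.658 N and the normal force is N = m₁g cos 31° = 117.603 N.
Kinetic friction opposes the box's motion down the incline: f = μN = 0.19 × 117.603 = 22.345 N acting up the slope.
Newton's second law for the box (down-slope positive): 70.658 − 22.345 − T = 14 a. For the hanging block (upward positive): T − 3.6 × 9.8 = 3.6 a.
Adding the two equations eliminates T: 13.033 = 17.6 a, so a = 0.7405 m/s².

0.74 m/s²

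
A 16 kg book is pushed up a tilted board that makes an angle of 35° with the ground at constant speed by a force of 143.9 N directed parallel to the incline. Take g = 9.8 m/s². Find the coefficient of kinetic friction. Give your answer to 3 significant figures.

0.420

At constant speed ΣF = 0 along the incline. The applied 143.9 N acts up the slope; the weight component mg sin 35° = 89.937 N and kinetic friction μN both act down the slope.
So 143.9 = 89.937 + μ × 128.443, giving μ = (143.9 − 89.937) / 128.443 = 0.4201.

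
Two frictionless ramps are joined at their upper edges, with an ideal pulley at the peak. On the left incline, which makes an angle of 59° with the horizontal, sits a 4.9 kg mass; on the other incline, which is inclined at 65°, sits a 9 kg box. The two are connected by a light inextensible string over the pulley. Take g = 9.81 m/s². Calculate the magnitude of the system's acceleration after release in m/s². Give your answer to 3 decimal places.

2.792 m/s²

Resolve each weight along its own incline: the 4.9 kg mass has component 4.9 × 9.81 × sin 59° = 41.203 N down its slope, and the 9 kg mass has 9 × 9.81 × sin 65° = 80.018 N down its slope.
The 9 kg side's 80.018 N exceeds the other side's 41.203 N, so that mass slides down and the 4.9 kg mass slides up. Taking that direction as positive, Newton's second law for the whole system gives 80.018 − 41.203 = (4.9 + 9) a, so a = 38.815 / 13.9 = 2.7924 m/s².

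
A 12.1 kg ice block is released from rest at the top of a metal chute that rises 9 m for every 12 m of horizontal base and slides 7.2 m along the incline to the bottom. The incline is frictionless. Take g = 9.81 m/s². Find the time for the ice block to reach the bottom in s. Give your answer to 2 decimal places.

The weight component along the incline is mg sin 36.87° = 71.221 N and the normal force is N = mg cos 36.87° = 94.961 N.
With no friction, a = g sin 36.87° = 5.8860 m/s².
Starting from rest, L = ½at², so t = √(2L/a) = √(2 × 7.2 / 5.8860) = 1.5641 s.

1.56 s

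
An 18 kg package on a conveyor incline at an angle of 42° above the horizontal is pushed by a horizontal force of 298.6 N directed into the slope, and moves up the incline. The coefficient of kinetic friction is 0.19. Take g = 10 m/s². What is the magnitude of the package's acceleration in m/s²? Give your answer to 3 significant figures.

The horizontal push has components F cos 42° = 298.6 × 0.7431 = 221.890 N up the incline and F sin 42° = 298.6 × 0.6691 = 199.793 N pressing into the surface.
The normal force is therefore N = mg cos 42° + F sin 42° = 133.758 + 199.793 = 333.551 N, and kinetic friction down the slope is μN = 0.19 × 333.551 = 63.375 N.
Along the incline: F cos 42° − mg sin 42° − μN = ma, so 221.890 − 120.438 − 63.375 = 18 a, giving a = 2.1154 m/s².

2.12 m/s²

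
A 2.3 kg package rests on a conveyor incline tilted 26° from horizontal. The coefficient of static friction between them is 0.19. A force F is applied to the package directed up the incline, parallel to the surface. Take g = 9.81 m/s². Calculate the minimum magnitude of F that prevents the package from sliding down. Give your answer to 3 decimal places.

The normal force is N = mg cos 26° = 20.279 N. With F at its minimum the package is on the verge of sliding down, so static friction is at its maximum μ_s N = 0.19 × 20.279 = 3.853 N and acts up the slope.
Equilibrium along the incline: F + μ_s N = mg sin 26°, so F = 9.891 − 3.853 = 6.038 N.

6.038 N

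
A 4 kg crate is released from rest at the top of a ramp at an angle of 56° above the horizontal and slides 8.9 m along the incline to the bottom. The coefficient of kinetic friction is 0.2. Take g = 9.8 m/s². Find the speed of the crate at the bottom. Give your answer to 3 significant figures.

The weight component along the incline is mg sin 56° = 32.498 N and the normal force is N = mg cos 56° = 21.920 N.
Friction up the slope is f = μN = 0.2 × 21.920 = 4.384 N, so the net downslope force is 32.498 − 4.384 = 28.114 N and a = 28.114 / 4 = 7.0285 m/s².
Starting from rest over a distance of 8.9 m, v² = 2aL = 2 × 7.0285 × 8.9 = 125.1073, so v = 11.1851 m/s.

11.2 m/s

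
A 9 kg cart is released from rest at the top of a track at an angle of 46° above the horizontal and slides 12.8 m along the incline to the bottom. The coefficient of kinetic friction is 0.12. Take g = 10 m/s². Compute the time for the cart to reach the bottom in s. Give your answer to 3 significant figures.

2.01 s

The weight component along the incline is mg sin 46° = 64.741 N and the normal force is N = mg cos 46° = 62.519 N.
Friction up the slope is f = μN = 0.12 × 62.519 = 7.502 N, so the net downslope force is 64.741 − 7.502 = 57.239 N and a = 57.239 / 9 = 6.3599 m/s².
Starting from rest, L = ½at², so t = √(2L/a) = √(2 × 12.8 / 6.3599) = 2.0063 s.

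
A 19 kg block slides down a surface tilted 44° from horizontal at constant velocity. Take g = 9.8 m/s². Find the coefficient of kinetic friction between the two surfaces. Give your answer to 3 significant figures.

0.966

At constant velocity the net force along the incline is zero: mg sin 44° = μ mg cos 44°.
So μ = tan 44° = 0.6947 / 0.7193 = 0.9658.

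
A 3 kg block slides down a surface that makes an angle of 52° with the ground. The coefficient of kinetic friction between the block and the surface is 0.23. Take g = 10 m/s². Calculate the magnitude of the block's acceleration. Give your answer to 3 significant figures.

6.46 m/s²

Resolving the weight along the incline: the component pulling the block down the slope is mg sin 52° = 3 × 10 × 0.7880 = 23.640 N, and the normal force is N = mg cos 52° = 3 × 10 × 0.6157 = 18.471 N.
Kinetic friction acts up the slope with magnitude f = μN = 0.23 × 18.471 = 4.248 N.
Net force along the incline is 23.640 − 4.248 = 19.392 N, so a = 19.392 / 3 = 6.4640 m/s².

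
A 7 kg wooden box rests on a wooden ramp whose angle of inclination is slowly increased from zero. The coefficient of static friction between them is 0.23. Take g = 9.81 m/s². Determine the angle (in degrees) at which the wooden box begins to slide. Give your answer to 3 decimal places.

At the threshold of sliding, static friction is at its maximum μ_s N and exactly balances the weight component along the incline: mg sin θ = μ_s mg cos θ.
Hence tan θ = μ_s = 0.23, so θ = arctan(0.23) = 12.9528°.

12.953°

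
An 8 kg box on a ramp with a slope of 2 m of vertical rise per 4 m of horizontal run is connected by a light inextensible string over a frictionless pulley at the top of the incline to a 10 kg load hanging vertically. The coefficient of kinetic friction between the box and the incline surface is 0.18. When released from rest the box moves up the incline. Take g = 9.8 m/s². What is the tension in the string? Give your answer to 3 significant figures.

For the box on the incline: the weight component along the slope is m₁g sin 26.57° = 8 × 9.8 × 0.4472 = 35.060 N and the normal force is N = m₁g cos 26.57° = 70.123 N.
Kinetic friction opposes the box's motion up the incline: f = μN = 0.18 × 70.123 = 12.622 N acting down the slope.
Newton's second law for the box (up-slope positive): T − 35.060 − 12.622 = 8 a. For the hanging load (downward positive): 10 × 9.8 − T = 10 a.
Adding the two equations eliminates T: 50.318 = 18 a, so a = 2.7954 m/s².
Then from the hanging load's equation, T = 10 × (9.8 − 2.7954) = 70.046 N.

70.0 N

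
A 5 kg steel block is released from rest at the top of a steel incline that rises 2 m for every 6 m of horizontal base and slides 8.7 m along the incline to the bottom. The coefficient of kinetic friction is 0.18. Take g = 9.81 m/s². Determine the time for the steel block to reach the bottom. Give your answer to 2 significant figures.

The weight component along the incline is mg sin 18.43° = 15.511 N and the normal force is N = mg cos 18.43° = 46.533 N.
Friction up the slope is f = μN = 0.18 × 46.533 = 8.376 N, so the net downslope force is 15.511 − 8.376 = 7.135 N and a = 7.135 / 5 = 1.4270 m/s².
Starting from rest, L = ½at², so t = √(2L/a) = √(2 × 8.7 / 1.4270) = 3.4919 s.

3.5 s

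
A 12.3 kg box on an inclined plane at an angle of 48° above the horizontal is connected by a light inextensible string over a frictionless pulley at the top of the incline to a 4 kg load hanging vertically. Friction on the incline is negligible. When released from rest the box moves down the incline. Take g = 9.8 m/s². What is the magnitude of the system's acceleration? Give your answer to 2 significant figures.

3.1 m/s²

For the box on the incline: the weight component along the slope is m₁g sin 48° = 12.3 × 9.8 × 0.7431 = 89.573 N and the normal force is N = m₁g cos 48° = 80.657 N.
Newton's second law for the box (down-slope positive): 89.573 − T = 12.3 a. For the hanging load (upward positive): T − 4 × 9.8 = 4 a.
Adding the two equations eliminates T: 50.373 = 16.3 a, so a = 3.0904 m/s².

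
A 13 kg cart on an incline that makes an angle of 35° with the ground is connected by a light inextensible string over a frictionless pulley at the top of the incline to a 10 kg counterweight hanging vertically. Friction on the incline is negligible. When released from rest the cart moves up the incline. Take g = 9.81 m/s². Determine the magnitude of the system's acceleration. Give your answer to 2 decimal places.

For the cart on the incline: the weight component along the slope is m₁g sin 35° = 13 × 9.81 × 0.5736 = 73.151 N and the normal force is N = m₁g cos 35° = 104.466 N.
Newton's second law for the cart (up-slope positive): T − 73.151 = 13 a. For the hanging counterweight (downward positive): 10 × 9.81 − T = 10 a.
Adding the two equations eliminates T: 24.949 = 23 a, so a = 1.0847 m/s².

1.08 m/s²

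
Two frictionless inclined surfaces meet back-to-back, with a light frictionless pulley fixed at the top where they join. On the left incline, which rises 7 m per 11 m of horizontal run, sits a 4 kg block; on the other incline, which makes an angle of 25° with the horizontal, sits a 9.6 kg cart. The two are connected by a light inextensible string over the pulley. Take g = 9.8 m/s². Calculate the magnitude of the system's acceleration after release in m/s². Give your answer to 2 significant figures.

1.4 m/s²

Resolve each weight along its own incline: the 4 kg mass has component 4 × 9.8 × sin 32.47° = 21.046 N down its slope, and the 9.6 kg mass has 9.6 × 9.8 × sin 25° = 39.760 N down its slope.
The 9.6 kg side's 39.760 N exceeds the other side's 21.046 N, so that mass slides down and the 4 kg mass slides up. Taking that direction as positive, Newton's second law for the whole system gives 39.760 − 21.046 = (4 + 9.6) a, so a = 18.714 / 13.6 = 1.3760 m/s².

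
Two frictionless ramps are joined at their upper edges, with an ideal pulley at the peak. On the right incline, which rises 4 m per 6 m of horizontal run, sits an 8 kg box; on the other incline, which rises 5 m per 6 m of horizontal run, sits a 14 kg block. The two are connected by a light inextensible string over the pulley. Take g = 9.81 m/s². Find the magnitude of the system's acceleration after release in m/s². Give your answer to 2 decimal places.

Resolve each weight along its own incline: the 8 kg mass has component 8 × 9.81 × sin 33.69° = 43.533 N down its slope, and the 14 kg mass has 14 × 9.81 × sin 39.81° = 87.923 N down its slope.
The 14 kg side's 87.923 N exceeds the other side's 43.533 N, so that mass slides down and the 8 kg mass slides up. Taking that direction as positive, Newton's second law for the whole system gives 87.923 − 43.533 = (8 + 14) a, so a = 44.390 / 22 = 2.0177 m/s².

2.02 m/s²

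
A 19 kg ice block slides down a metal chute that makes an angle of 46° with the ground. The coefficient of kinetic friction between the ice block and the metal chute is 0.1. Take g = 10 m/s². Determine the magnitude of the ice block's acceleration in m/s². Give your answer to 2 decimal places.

6.50 m/s²

Resolving the weight along the incline: the component pulling the ice block down the slope is mg sin 46° = 19 × 10 × 0.7193 = 136.667 N, and the normal force is N = mg cos 46° = 19 × 10 × 0.6947 = 131.993 N.
Kinetic friction acts up the slope with magnitude f = μN = 0.1 × 131.993 = 13.199 N.
Net force along the incline is 136.667 − 13.199 = 123.468 N, so a = 123.468 / 19 = 6.4983 m/s².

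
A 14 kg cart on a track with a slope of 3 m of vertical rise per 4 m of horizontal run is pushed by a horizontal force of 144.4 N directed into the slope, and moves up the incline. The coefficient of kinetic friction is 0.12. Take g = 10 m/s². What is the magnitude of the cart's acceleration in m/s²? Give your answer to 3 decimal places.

The horizontal push has components F cos 36.87° = 144.4 × 0.8000 = 115.520 N up the incline and F sin 36.87° = 144.4 × 0.6000 = 86.640 N pressing into the surface.
The normal force is therefore N = mg cos 36.87° + F sin 36.87° = 112.000 + 86.640 = 198.640 N, and kinetic friction down the slope is μN = 0.12 × 198.640 = 23.837 N.
Along the incline: F cos 36.87° − mg sin 36.87° − μN = ma, so 115.520 − 84.000 − 23.837 = 14 a, giving a = 0.5488 m/s².

0.549 m/s²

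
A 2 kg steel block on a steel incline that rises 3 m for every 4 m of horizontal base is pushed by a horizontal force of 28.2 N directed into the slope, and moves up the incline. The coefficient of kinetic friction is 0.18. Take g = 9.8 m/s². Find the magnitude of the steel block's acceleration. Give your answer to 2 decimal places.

2.47 m/s²

The horizontal push has components F cos 36.87° = 28.2 × 0.8000 = 22.560 N up the incline and F sin 36.87° = 28.2 × 0.6000 = 16.920 N pressing into the surface.
The normal force is therefore N = mg cos 36.87° + F sin 36.87° = 15.680 + 16.920 = 32.600 N, and kinetic friction down the slope is μN = 0.18 × 32.600 = 5.868 N.
Along the incline: F cos 36.87° − mg sin 36.87° − μN = ma, so 22.560 − 11.760 − 5.868 = 2 a, giving a = 2.4660 m/s².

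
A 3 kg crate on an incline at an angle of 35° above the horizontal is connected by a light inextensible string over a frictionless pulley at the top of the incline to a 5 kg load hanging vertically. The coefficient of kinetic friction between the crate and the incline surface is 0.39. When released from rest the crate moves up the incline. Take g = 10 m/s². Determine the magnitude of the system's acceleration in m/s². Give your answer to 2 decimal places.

For the crate on the incline: the weight component along the slope is m₁g sin 35° = 3 × 10 × 0.5736 = 17.208 N and the normal force is N = m₁g cos 35° = 24.575 N.
Kinetic friction opposes the crate's motion up the incline: f = μN = 0.39 × 24.575 = 9.584 N acting down the slope.
Newton's second law for the crate (up-slope positive): T − 17.208 − 9.584 = 3 a. For the hanging load (downward positive): 5 × 10 − T = 5 a.
Adding the two equations eliminates T: 23.208 = 8 a, so a = 2.9010 m/s².

2.90 m/s²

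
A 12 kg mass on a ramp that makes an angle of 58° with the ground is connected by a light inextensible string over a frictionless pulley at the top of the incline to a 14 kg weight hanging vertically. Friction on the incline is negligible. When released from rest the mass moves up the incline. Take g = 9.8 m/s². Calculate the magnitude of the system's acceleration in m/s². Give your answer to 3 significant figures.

For the mass on the incline: the weight component along the slope is m₁g sin 58° = 12 × 9.8 × 0.8480 = 99.725 N and the normal force is N = m₁g cos 58° = 62.319 N.
Newton's second law for the mass (up-slope positive): T − 99.725 = 12 a. For the hanging weight (downward positive): 14 × 9.8 − T = 14 a.
Adding the two equations eliminates T: 37.475 = 26 a, so a = 1.4413 m/s².

1.44 m/s²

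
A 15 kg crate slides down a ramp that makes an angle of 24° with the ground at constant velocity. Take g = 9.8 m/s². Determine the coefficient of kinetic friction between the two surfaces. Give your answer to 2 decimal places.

0.45

At constant velocity the net force along the incline is zero: mg sin 24° = μ mg cos 24°.
So μ = tan 24° = 0.4067 / 0.9135 = 0.4452.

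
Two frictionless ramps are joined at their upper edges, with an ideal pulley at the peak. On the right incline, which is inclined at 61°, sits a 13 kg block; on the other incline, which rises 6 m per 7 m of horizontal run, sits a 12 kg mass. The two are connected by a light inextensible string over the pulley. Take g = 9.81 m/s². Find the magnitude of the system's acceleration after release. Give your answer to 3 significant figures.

1.40 m/s²

Resolve each weight along its own incline: the 13 kg mass has component 13 × 9.81 × sin 61° = 111.540 N down its slope, and the 12 kg mass has 12 × 9.81 × sin 40.60° = 76.611 N down its slope.
The 13 kg side's 111.540 N exceeds the other side's 76.611 N, so that mass slides down and the 12 kg mass slides up. Taking that direction as positive, Newton's second law for the whole system gives 111.540 − 76.611 = (13 + 12) a, so a = 34.929 / 25 = 1.3972 m/s².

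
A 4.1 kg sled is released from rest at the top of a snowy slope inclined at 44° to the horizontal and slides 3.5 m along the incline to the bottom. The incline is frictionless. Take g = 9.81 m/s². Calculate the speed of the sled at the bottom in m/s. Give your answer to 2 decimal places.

6.91 m/s

The weight component along the incline is mg sin 44° = 27.940 N and the normal force is N = mg cos 44° = 28.933 N.
With no friction, a = g sin 44° = 6.8146 m/s².
Starting from rest over a distance of 3.5 m, v² = 2aL = 2 × 6.8146 × 3.5 = 47.7022, so v = 6.9067 m/s.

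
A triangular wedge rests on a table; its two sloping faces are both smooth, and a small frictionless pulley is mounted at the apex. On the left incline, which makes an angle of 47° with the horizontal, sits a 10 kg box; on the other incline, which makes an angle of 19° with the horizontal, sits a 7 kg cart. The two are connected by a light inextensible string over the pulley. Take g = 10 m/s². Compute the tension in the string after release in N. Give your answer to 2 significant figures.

Resolve each weight along its own incline: the 10 kg mass has component 10 × 10 × sin 47° = 73.135 N down its slope, and the 7 kg mass has 7 × 10 × sin 19° = 22.790 N down its slope.
The 10 kg side's 73.135 N exceeds the other side's 22.790 N, so that mass slides down and the 7 kg mass slides up. Taking that direction as positive, Newton's second law for the whole system gives 73.135 − 22.790 = (10 + 7) a, so a = 50.345 / 17 = 2.9615 m/s².
For the 7 kg mass (up-slope positive): T − 22.790 = 7 × 2.9615, so T = 43.520 N.

44 N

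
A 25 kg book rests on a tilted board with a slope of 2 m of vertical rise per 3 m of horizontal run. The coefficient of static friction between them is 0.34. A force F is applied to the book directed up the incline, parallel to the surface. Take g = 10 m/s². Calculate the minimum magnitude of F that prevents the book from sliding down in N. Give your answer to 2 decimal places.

67.95 N

The normal force is N = mg cos 33.69° = 208.013 N. With F at its minimum the book is on the verge of sliding down, so static friction is at its maximum μ_s N = 0.34 × 208.013 = 70.724 N and acts up the slope.
Equilibrium along the incline: F + μ_s N = mg sin 33.69°, so F = 138.675 − 70.724 = 67.951 N.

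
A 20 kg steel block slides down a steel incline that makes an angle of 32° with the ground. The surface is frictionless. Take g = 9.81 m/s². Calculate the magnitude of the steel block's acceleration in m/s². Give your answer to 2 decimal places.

5.20 m/s²

Resolving the weight along the incline: the component pulling the steel block down the slope is mg sin 32° = 20 × 9.81 × 0.5299 = 103.966 N, and the normal force is N = mg cos 32° = 20 × 9.81 × 0.8480 = 166.378 N.
With no friction the net force along the incline is 103.966 N, so a = g sin 32° = 103.966 / 20 = 5.1983 m/s².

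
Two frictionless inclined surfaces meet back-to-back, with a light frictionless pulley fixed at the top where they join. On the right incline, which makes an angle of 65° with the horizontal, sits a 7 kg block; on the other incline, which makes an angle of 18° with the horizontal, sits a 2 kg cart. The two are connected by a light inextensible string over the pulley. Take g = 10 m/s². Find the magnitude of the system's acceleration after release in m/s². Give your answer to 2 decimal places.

Resolve each weight along its own incline: the 7 kg mass has component 7 × 10 × sin 65° = 63.442 N down its slope, and the 2 kg mass has 2 × 10 × sin 18° = 6.180 N down its slope.
The 7 kg side's 63.442 N exceeds the other side's 6.180 N, so that mass slides down and the 2 kg mass slides up. Taking that direction as positive, Newton's second law for the whole system gives 63.442 − 6.180 = (7 + 2) a, so a = 57.262 / 9 = 6.3624 m/s².

6.36 m/s²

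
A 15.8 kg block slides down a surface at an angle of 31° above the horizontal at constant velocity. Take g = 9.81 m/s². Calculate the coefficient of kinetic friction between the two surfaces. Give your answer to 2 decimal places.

0.60

At constant velocity the net force along the incline is zero: mg sin 31° = μ mg cos 31°.
So μ = tan 31° = 0.5150 / 0.8572 = 0.6008.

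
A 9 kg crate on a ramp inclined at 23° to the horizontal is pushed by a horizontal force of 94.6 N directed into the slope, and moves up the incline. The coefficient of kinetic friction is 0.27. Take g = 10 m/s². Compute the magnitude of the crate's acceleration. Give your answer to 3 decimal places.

The horizontal push has components F cos 23° = 94.6 × 0.9205 = 87.079 N up the incline and F sin 23° = 94.6 × 0.3907 = 36.960 N pressing into the surface.
The normal force is therefore N = mg cos 23° + F sin 23° = 82.845 + 36.960 = 119.805 N, and kinetic friction down the slope is μN = 0.27 × 119.805 = 32.347 N.
Along the incline: F cos 23° − mg sin 23° − μN = ma, so 87.079 − 35.163 − 32.347 = 9 a, giving a = 2.1743 m/s².

2.174 m/s²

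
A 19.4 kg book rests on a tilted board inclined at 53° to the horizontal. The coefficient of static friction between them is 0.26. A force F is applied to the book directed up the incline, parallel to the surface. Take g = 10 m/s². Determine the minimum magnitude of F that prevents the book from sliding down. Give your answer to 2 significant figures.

120 N

The normal force is N = mg cos 53° = 116.752 N. With F at its minimum the book is on the verge of sliding down, so static friction is at its maximum μ_s N = 0.26 × 116.752 = 30.356 N and acts up the slope.
Equilibrium along the incline: F + μ_s N = mg sin 53°, so F = 154.935 − 30.356 = 124.579 N.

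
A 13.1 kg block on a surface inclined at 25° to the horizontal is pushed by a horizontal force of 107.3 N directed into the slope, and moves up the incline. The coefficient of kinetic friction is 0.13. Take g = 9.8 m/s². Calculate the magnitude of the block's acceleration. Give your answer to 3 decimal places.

1.677 m/s²

The horizontal push has components F cos 25° = 107.3 × 0.9063 = 97.246 N up the incline and F sin 25° = 107.3 × 0.4226 = 45.345 N pressing into the surface.
The normal force is therefore N = mg cos 25° + F sin 25° = 116.351 + 45.345 = 161.696 N, and kinetic friction down the slope is μN = 0.13 × 161.696 = 21.020 N.
Along the incline: F cos 25° − mg sin 25° − μN = ma, so 97.246 − 54.253 − 21.020 = 13.1 a, giving a = 1.6773 m/s².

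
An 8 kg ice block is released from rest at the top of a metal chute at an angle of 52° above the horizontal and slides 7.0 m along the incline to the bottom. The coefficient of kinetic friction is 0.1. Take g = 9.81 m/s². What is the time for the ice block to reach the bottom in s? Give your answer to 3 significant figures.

The weight component along the incline is mg sin 52° = 61.843 N and the normal force is N = mg cos 52° = 48.317 N.
Friction up the slope is f = μN = 0.1 × 48.317 = 4.832 N, so the net downslope force is 61.843 − 4.832 = 57.011 N and a = 57.011 / 8 = 7.1264 m/s².
Starting from rest, L = ½at², so t = √(2L/a) = √(2 × 7.0 / 7.1264) = 1.4016 s.

1.40 s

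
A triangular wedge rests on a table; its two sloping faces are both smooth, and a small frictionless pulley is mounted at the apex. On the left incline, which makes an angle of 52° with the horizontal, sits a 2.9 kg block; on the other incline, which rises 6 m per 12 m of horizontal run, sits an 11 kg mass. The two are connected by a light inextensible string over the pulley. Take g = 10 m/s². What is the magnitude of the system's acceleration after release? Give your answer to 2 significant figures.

Resolve each weight along its own incline: the 2.9 kg mass has component 2.9 × 10 × sin 52° = 22.852 N down its slope, and the 11 kg mass has 11 × 10 × sin 26.57° = 49.193 N down its slope.
The 11 kg side's 49.193 N exceeds the other side's 22.852 N, so that mass slides down and the 2.9 kg mass slides up. Taking that direction as positive, Newton's second law for the whole system gives 49.193 − 22.852 = (2.9 + 11) a, so a = 26.341 / 13.9 = 1.8950 m/s².

1.9 m/s²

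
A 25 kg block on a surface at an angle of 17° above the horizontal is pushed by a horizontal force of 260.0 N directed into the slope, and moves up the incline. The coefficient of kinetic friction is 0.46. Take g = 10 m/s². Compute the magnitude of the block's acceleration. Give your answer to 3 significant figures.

The horizontal push has components F cos 17° = 260.0 × 0.9563 = 248.638 N up the incline and F sin 17° = 260.0 × 0.2924 = 76.024 N pressing into the surface.
The normal force is therefore N = mg cos 17° + F sin 17° = 239.075 + 76.024 = 315.099 N, and kinetic friction down the slope is μN = 0.46 × 315.099 = 144.946 N.
Along the incline: F cos 17° − mg sin 17° − μN = ma, so 248.638 − 73.100 − 144.946 = 25 a, giving a = 1.2237 m/s².

1.22 m/s²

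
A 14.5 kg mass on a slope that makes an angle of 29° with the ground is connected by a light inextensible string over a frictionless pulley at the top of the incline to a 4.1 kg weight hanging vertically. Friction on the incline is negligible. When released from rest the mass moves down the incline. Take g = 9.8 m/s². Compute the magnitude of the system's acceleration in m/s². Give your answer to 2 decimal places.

For the mass on the incline: the weight component along the slope is m₁g sin 29° = 14.5 × 9.8 × 0.4848 = 68.890 N and the normal force is N = m₁g cos 29° = 124.283 N.
Newton's second law for the mass (down-slope positive): 68.890 − T = 14.5 a. For the hanging weight (upward positive): T − 4.1 × 9.8 = 4.1 a.
Adding the two equations eliminates T: 28.710 = 18.6 a, so a = 1.5435 m/s².

1.54 m/s²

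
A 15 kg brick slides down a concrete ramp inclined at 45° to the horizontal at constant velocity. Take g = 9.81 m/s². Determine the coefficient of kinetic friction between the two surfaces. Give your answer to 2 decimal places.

At constant velocity the net force along the incline is zero: mg sin 45° = μ mg cos 45°.
So μ = tan 45° = 0.7071 / 0.7071 = 1.0000.

1.00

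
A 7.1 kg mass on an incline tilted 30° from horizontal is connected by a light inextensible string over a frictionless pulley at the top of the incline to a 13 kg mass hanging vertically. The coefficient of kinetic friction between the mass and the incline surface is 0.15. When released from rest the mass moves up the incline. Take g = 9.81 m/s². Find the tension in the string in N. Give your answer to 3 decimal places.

For the mass on the incline: the weight component along the slope is m₁g sin 30° = 7.1 × 9.81 × 0.5000 = 34.825 N and the normal force is N = m₁g cos 30° = 60.320 N.
Kinetic friction opposes the mass's motion up the incline: f = μN = 0.15 × 60.320 = 9.048 N acting down the slope.
Newton's second law for the mass (up-slope positive): T − 34.825 − 9.048 = 7.1 a. For the hanging mass (downward positive): 13 × 9.81 − T = 13 a.
Adding the two equations eliminates T: 83.657 = 20.1 a, so a = 4.1620 m/s².
Then from the hanging mass's equation, T = 13 × (9.81 − 4.1620) = 73.424 N.

73.424 N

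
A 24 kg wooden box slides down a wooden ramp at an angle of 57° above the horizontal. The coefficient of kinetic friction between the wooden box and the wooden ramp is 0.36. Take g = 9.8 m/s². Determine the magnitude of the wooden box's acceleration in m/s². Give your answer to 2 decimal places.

Resolving the weight along the incline: the component pulling the wooden box down the slope is mg sin 57° = 24 × 9.8 × 0.8387 = 197.262 N, and the normal force is N = mg cos 57° = 24 × 9.8 × 0.5446 = 128.090 N.
Kinetic friction acts up the slope with magnitude f = μN = 0.36 × 128.090 = 46.112 N.
Net force along the incline is 197.262 − 46.112 = 151.150 N, so a = 151.150 / 24 = 6.2979 m/s².

6.30 m/s²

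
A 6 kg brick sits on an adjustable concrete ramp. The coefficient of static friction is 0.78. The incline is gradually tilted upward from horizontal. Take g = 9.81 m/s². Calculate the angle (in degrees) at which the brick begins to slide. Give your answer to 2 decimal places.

At the threshold of sliding, static friction is at its maximum μ_s N and exactly balances the weight component along the incline: mg sin θ = μ_s mg cos θ.
Hence tan θ = μ_s = 0.78, so θ = arctan(0.78) = 37.9542°.

37.95°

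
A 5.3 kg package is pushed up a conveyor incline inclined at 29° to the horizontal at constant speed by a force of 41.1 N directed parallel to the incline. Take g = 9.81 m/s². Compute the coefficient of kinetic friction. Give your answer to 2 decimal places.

0.35

At constant speed ΣF = 0 along the incline. The applied 41.1 N acts up the slope; the weight component mg sin 29° = 25.207 N and kinetic friction μN both act down the slope.
So 41.1 = 25.207 + μ × 45.474, giving μ = (41.1 − 25.207) / 45.474 = 0.3495.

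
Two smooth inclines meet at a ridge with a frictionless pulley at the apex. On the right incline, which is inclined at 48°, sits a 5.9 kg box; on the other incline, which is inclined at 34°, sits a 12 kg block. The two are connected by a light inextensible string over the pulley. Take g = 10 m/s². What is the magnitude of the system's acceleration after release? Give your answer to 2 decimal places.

Resolve each weight along its own incline: the 5.9 kg mass has component 5.9 × 10 × sin 48° = 43.846 N down its slope, and the 12 kg mass has 12 × 10 × sin 34° = 67.103 N down its slope.
The 12 kg side's 67.103 N exceeds the other side's 43.846 N, so that mass slides down and the 5.9 kg mass slides up. Taking that direction as positive, Newton's second law for the whole system gives 67.103 − 43.846 = (5.9 + 12) a, so a = 23.257 / 17.9 = 1.2993 m/s².

1.30 m/s²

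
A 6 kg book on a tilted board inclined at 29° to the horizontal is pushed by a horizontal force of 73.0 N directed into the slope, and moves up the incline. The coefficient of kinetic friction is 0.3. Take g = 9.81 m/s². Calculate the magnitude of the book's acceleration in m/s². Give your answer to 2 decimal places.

The horizontal push has components F cos 29° = 73.0 × 0.8746 = 63.846 N up the incline and F sin 29° = 73.0 × 0.4848 = 35.390 N pressing into the surface.
The normal force is therefore N = mg cos 29° + F sin 29° = 51.479 + 35.390 = 86.869 N, and kinetic friction down the slope is μN = 0.3 × 86.869 = 26.061 N.
Along the incline: F cos 29° − mg sin 29° − μN = ma, so 63.846 − 28.535 − 26.061 = 6 a, giving a = 1.5417 m/s².

1.54 m/s²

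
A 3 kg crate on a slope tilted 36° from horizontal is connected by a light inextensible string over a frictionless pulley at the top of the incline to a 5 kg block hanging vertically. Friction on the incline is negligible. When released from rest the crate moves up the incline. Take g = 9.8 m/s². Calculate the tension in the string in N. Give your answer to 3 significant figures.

For the crate on the incline: the weight component along the slope is m₁g sin 36° = 3 × 9.8 × 0.5878 = 17.281 N and the normal force is N = m₁g cos 36° = 23.785 N.
Newton's second law for the crate (up-slope positive): T − 17.281 = 3 a. For the hanging block (downward positive): 5 × 9.8 − T = 5 a.
Adding the two equations eliminates T: 31.719 = 8 a, so a = 3.9649 m/s².
Then from the hanging block's equation, T = 5 × (9.8 − 3.9649) = 29.176 N.

29.2 N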